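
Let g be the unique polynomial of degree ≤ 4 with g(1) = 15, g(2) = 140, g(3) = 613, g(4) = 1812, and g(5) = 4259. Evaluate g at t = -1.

Forward differences of the values at t = 1, 2, 3, 4, 5:
  g  : 15  140  613  1812  4259
  Δ  : 125  473  1199  2447
  Δ^2: 348  726  1248
  Δ^3: 378  522
  Δ^4: 144
The fourth differences are constant, confirming degree 4.
Interpolating (Newton forward form) and evaluating at t = -1 gives g(-1) = 17.

17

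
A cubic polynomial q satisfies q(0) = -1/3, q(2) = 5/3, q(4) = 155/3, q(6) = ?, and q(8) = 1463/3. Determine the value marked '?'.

On equispaced nodes a degree-3 polynomial has vanishing fourth forward difference, so
  q(0) - 4·q(2) + 6·q(4) - 4·q(6) + q(8) = 0.
Substituting the known values and solving for q(6):
  -4·q(6) = -2372/3
  q(6) = 593/3.

593/3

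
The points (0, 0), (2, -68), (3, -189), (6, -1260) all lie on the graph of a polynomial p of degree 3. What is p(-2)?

Write p(t) = at^3 + bt^2 + ct + d. Substituting each data point gives a linear system:
  d = 0
  8a + 4b + 2c + d = -68
  27a + 9b + 3c + d = -189
  216a + 36b + 6c + d = -1260
Solving the system yields a = -5, b = -4, c = -6, d = 0.
So p(t) = -5t³ - 4t² - 6t.
Then p(-2) = 36.

36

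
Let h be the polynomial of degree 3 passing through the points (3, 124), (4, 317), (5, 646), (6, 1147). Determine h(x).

Using the Lagrange interpolation formula with nodes 3, 4, 5, 6:
  L_0(x) = (x - 4)(x - 5)(x - 6) / -6
  L_1(x) = (x - 3)(x - 5)(x - 6) / 2
  L_2(x) = (x - 3)(x - 4)(x - 6) / -2
  L_3(x) = (x - 3)(x - 4)(x - 5) / 6
Then h(x) = 124·L_0(x) + 317·L_1(x) + 646·L_2(x) + 1147·L_3(x).
Expanding and collecting terms gives h(x) = 6x³ - 4x² - x + 1.
Check: h(3) = 124. ✓

h(x) = 6x^3 - 4x^2 - x + 1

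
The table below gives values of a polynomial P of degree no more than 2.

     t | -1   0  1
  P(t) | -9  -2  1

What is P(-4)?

Write P(t) = at^2 + bt + c. Substituting each data point gives a linear system:
  a - b + c = -9
  c = -2
  a + b + c = 1
Solving the system yields a = -2, b = 5, c = -2.
So P(t) = -2t^2 + 5t - 2.
Then P(-4) = -54.

-54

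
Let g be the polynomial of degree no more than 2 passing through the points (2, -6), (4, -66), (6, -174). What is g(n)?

Using the Lagrange interpolation formula with nodes 2, 4, 6:
  L_0(n) = (n - 4)(n - 6) / 8
  L_1(n) = (n - 2)(n - 6) / -4
  L_2(n) = (n - 2)(n - 4) / 8
Then g(n) = -6·L_0(n) - 66·L_1(n) - 174·L_2(n).
Expanding and collecting terms gives g(n) = -6n² + 6n + 6.
Check: g(2) = -6. ✓

g(n) = -6n^2 + 6n + 6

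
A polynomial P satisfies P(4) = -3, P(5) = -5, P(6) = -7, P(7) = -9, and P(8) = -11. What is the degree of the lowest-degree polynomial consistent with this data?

1

Forward differences of the values at t = 4, 5, 6, 7, 8:
  P  : -3  -5  -7  -9  -11
  Δ  : -2  -2  -2  -2
  Δ^2: 0  0  0
  Δ^3: 0  0
  Δ^4: 0
The first differences are constant (-2) and nonzero, while all higher differences vanish, so the minimal degree is 1.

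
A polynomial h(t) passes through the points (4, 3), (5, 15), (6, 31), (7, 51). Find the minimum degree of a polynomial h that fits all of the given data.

Forward differences of the values at t = 4, 5, 6, 7:
  h  : 3  15  31  51
  Δ  : 12  16  20
  Δ^2: 4  4
  Δ^3: 0
The second differences are constant (4) and nonzero, while all higher differences vanish, so the minimal degree is 2.

2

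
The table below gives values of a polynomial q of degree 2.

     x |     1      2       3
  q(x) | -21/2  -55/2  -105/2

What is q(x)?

q(x) = -4x^2 - 5x - 3/2

Using the Lagrange interpolation formula with nodes 1, 2, 3:
  L_0(x) = (x - 2)(x - 3) / 2
  L_1(x) = (x - 1)(x - 3) / -1
  L_2(x) = (x - 1)(x - 2) / 2
Then q(x) = -21/2·L_0(x) - 55/2·L_1(x) - 105/2·L_2(x).
Expanding and collecting terms gives q(x) = -4x^2 - 5x - 3/2.
Check: q(3) = -105/2. ✓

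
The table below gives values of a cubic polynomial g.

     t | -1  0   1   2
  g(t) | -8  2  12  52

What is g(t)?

Write g(t) = at^3 + bt^2 + ct + d. Substituting each data point gives a linear system:
  -a + b - c + d = -8
  d = 2
  a + b + c + d = 12
  8a + 4b + 2c + d = 52
Solving the system yields a = 5, b = 0, c = 5, d = 2.
So g(t) = 5t³ + 5t + 2.
Check: g(0) = 2. ✓

g(t) = 5t^3 + 5t + 2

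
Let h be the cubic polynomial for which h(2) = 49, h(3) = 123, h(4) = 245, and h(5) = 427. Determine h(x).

h(x) = 2x^3 + 6x^2 + 6x - 3

Using the Lagrange interpolation formula with nodes 2, 3, 4, 5:
  L_0(x) = (x - 3)(x - 4)(x - 5) / -6
  L_1(x) = (x - 2)(x - 4)(x - 5) / 2
  L_2(x) = (x - 2)(x - 3)(x - 5) / -2
  L_3(x) = (x - 2)(x - 3)(x - 4) / 6
Then h(x) = 49·L_0(x) + 123·L_1(x) + 245·L_2(x) + 427·L_3(x).
Expanding and collecting terms gives h(x) = 2x^3 + 6x^2 + 6x - 3.
Check: h(3) = 123. ✓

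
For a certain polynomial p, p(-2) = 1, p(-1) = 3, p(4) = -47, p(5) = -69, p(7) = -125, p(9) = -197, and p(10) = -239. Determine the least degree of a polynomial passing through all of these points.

2

Divided differences on the nodes -2, -1, 4, 5, 7, 9, 10:
  order 0: 1  3  -47  -69  -125  -197  -239
  order 1: 2  -10  -22  -28  -36  -42
  order 2: -2  -2  -2  -2  -2
  order 3: 0  0  0  0
  order 4: 0  0  0
  order 5: 0  0
  order 6: 0
The order-2 divided differences are all -2 (nonzero) and every higher order vanishes, so the data lies on a polynomial of degree exactly 2.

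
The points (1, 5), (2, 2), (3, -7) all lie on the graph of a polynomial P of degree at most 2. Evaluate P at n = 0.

2

Using the Lagrange interpolation formula with nodes 1, 2, 3:
  L_0(n) = (n - 2)(n - 3) / 2
  L_1(n) = (n - 1)(n - 3) / -1
  L_2(n) = (n - 1)(n - 2) / 2
Then P(n) = 5·L_0(n) + 2·L_1(n) - 7·L_2(n).
Expanding and collecting terms gives P(n) = -3n² + 6n + 2.
Evaluating at n = 0: P(0) = 2.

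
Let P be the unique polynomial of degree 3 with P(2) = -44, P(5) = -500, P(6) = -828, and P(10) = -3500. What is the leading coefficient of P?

-3

Write P(u) = au^3 + bu^2 + cu + d. Substituting each data point gives a linear system:
  8a + 4b + 2c + d = -44
  125a + 25b + 5c + d = -500
  216a + 36b + 6c + d = -828
  1000a + 100b + 10c + d = -3500
Solving the system yields a = -3, b = -5, c = 0, d = 0.
So P(u) = -3u^3 - 5u^2.
The leading coefficient is -3.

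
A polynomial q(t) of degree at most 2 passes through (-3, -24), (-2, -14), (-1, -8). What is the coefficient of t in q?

0

Write q(t) = at^2 + bt + c. Substituting each data point gives a linear system:
  9a - 3b + c = -24
  4a - 2b + c = -14
  a - b + c = -8
Solving the system yields a = -2, b = 0, c = -6.
So q(t) = -2t^2 - 6.
The coefficient of t is 0.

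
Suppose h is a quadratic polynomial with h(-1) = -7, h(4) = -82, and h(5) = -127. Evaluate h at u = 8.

Write h(u) = au^2 + bu + c. Substituting each data point gives a linear system:
  a - b + c = -7
  16a + 4b + c = -82
  25a + 5b + c = -127
Solving the system yields a = -5, b = 0, c = -2.
So h(u) = -5u^2 - 2.
Then h(8) = -322.

-322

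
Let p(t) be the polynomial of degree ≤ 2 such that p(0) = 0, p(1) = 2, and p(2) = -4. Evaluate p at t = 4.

Write p(t) = at^2 + bt + c. Substituting each data point gives a linear system:
  c = 0
  a + b + c = 2
  4a + 2b + c = -4
Solving the system yields a = -4, b = 6, c = 0.
So p(t) = -4t^2 + 6t.
Then p(4) = -40.

-40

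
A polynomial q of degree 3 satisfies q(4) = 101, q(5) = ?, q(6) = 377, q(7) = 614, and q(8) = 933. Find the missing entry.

On equispaced nodes a degree-3 polynomial has vanishing fourth forward difference, so
  q(4) - 4·q(5) + 6·q(6) - 4·q(7) + q(8) = 0.
Substituting the known values and solving for q(5):
  -4·q(5) = -840
  q(5) = 210.

210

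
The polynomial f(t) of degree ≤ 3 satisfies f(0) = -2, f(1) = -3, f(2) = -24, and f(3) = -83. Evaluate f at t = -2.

12

Using the Lagrange interpolation formula with nodes 0, 1, 2, 3:
  L_0(t) = (t - 1)(t - 2)(t - 3) / -6
  L_1(t) = t(t - 2)(t - 3) / 2
  L_2(t) = t(t - 1)(t - 3) / -2
  L_3(t) = t(t - 1)(t - 2) / 6
Then f(t) = -2·L_0(t) - 3·L_1(t) - 24·L_2(t) - 83·L_3(t).
Expanding and collecting terms gives f(t) = -3t³ - t² + 3t - 2.
Evaluating at t = -2: f(-2) = 12.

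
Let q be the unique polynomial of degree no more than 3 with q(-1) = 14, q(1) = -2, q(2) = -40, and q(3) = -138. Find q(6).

Using the Lagrange interpolation formula with nodes -1, 1, 2, 3:
  L_0(s) = (s - 1)(s - 2)(s - 3) / -24
  L_1(s) = (s + 1)(s - 2)(s - 3) / 4
  L_2(s) = (s + 1)(s - 1)(s - 3) / -3
  L_3(s) = (s + 1)(s - 1)(s - 2) / 8
Then q(s) = 14·L_0(s) - 2·L_1(s) - 40·L_2(s) - 138·L_3(s).
Expanding and collecting terms gives q(s) = -5s³ - 3s + 6.
Evaluating at s = 6: q(6) = -1092.

-1092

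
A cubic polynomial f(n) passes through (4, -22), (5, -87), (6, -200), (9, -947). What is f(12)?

-2558

Write f(n) = an^3 + bn^2 + cn + d. Substituting each data point gives a linear system:
  64a + 16b + 4c + d = -22
  125a + 25b + 5c + d = -87
  216a + 36b + 6c + d = -200
  729a + 81b + 9c + d = -947
Solving the system yields a = -2, b = 6, c = 3, d = -2.
So f(n) = -2n³ + 6n² + 3n - 2.
Then f(12) = -2558.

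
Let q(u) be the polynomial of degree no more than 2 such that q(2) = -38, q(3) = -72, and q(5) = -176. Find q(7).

Write q(u) = au^2 + bu + c. Substituting each data point gives a linear system:
  4a + 2b + c = -38
  9a + 3b + c = -72
  25a + 5b + c = -176
Solving the system yields a = -6, b = -4, c = -6.
So q(u) = -6u^2 - 4u - 6.
Then q(7) = -328.

-328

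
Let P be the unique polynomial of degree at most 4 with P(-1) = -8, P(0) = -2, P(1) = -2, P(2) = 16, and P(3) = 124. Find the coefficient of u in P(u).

Write P(u) = au^4 + bu^3 + cu^2 + du + e. Substituting each data point gives a linear system:
  a - b + c - d + e = -8
  e = -2
  a + b + c + d + e = -2
  16a + 8b + 4c + 2d + e = 16
  81a + 27b + 9c + 3d + e = 124
Solving the system yields a = 2, b = 0, c = -5, d = 3, e = -2.
So P(u) = 2u⁴ - 5u² + 3u - 2.
The coefficient of u is 3.

3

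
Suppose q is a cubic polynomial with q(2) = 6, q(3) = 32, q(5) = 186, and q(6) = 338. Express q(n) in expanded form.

q(n) = 2n^3 - 3n^2 + 3n - 4

Write q(n) = an^3 + bn^2 + cn + d. Substituting each data point gives a linear system:
  8a + 4b + 2c + d = 6
  27a + 9b + 3c + d = 32
  125a + 25b + 5c + d = 186
  216a + 36b + 6c + d = 338
Solving the system yields a = 2, b = -3, c = 3, d = -4.
So q(n) = 2n^3 - 3n^2 + 3n - 4.
Check: q(5) = 186. ✓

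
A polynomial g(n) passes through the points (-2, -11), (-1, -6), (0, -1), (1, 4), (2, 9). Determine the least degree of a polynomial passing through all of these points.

1

Forward differences of the values at n = -2, -1, 0, 1, 2:
  g  : -11  -6  -1  4  9
  Δ  : 5  5  5  5
  Δ^2: 0  0  0
  Δ^3: 0  0
  Δ^4: 0
The first differences are constant (5) and nonzero, while all higher differences vanish, so the minimal degree is 1.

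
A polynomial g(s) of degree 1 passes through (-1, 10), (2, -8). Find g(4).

Using the Lagrange interpolation formula with nodes -1, 2:
  L_0(s) = (s - 2) / -3
  L_1(s) = (s + 1) / 3
Then g(s) = 10·L_0(s) - 8·L_1(s).
Expanding and collecting terms gives g(s) = -6s + 4.
Evaluating at s = 4: g(4) = -20.

-20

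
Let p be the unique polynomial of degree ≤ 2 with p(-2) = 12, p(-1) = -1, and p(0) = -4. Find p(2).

20

Forward differences of the values at t = -2, -1, 0:
  p  : 12  -1  -4
  Δ  : -13  -3
  Δ^2: 10
The second differences are constant, confirming degree 2.
Interpolating (Newton forward form) and evaluating at t = 2 gives p(2) = 20.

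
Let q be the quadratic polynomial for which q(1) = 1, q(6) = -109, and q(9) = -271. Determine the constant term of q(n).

Write q(n) = an^2 + bn + c. Substituting each data point gives a linear system:
  a + b + c = 1
  36a + 6b + c = -109
  81a + 9b + c = -271
Solving the system yields a = -4, b = 6, c = -1.
So q(n) = -4n^2 + 6n - 1.
The constant term is -1.

-1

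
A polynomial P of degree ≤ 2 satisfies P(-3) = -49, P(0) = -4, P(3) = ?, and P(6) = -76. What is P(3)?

-13

On equispaced nodes a degree-2 polynomial has vanishing third forward difference, so
  - P(-3) + 3·P(0) - 3·P(3) + P(6) = 0.
Substituting the known values and solving for P(3):
  -3·P(3) = 39
  P(3) = -13.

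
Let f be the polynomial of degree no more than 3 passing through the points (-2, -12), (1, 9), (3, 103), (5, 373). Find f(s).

f(s) = 2s^3 + 4s^2 + 5s - 2

Write f(s) = as^3 + bs^2 + cs + d. Substituting each data point gives a linear system:
  -8a + 4b - 2c + d = -12
  a + b + c + d = 9
  27a + 9b + 3c + d = 103
  125a + 25b + 5c + d = 373
Solving the system yields a = 2, b = 4, c = 5, d = -2.
So f(s) = 2s³ + 4s² + 5s - 2.
Check: f(-2) = -12. ✓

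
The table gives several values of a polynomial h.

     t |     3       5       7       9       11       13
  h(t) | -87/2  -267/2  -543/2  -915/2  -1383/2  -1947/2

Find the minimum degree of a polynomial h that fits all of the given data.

2

Forward differences of the values at t = 3, 5, 7, 9, 11, 13:
  h  : -87/2  -267/2  -543/2  -915/2  -1383/2  -1947/2
  Δ  : -90  -138  -186  -234  -282
  Δ^2: -48  -48  -48  -48
  Δ^3: 0  0  0
  Δ^4: 0  0
  Δ^5: 0
The second differences are constant (-48) and nonzero, while all higher differences vanish, so the minimal degree is 2.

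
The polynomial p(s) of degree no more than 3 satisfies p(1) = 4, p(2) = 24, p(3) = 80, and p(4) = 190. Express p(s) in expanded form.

p(s) = 3s^3 - s + 2

Write p(s) = as^3 + bs^2 + cs + d. Substituting each data point gives a linear system:
  a + b + c + d = 4
  8a + 4b + 2c + d = 24
  27a + 9b + 3c + d = 80
  64a + 16b + 4c + d = 190
Solving the system yields a = 3, b = 0, c = -1, d = 2.
So p(s) = 3s^3 - s + 2.
Check: p(4) = 190. ✓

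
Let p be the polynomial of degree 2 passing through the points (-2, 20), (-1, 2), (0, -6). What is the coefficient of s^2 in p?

Write p(s) = as^2 + bs + c. Substituting each data point gives a linear system:
  4a - 2b + c = 20
  a - b + c = 2
  c = -6
Solving the system yields a = 5, b = -3, c = -6.
So p(s) = 5s^2 - 3s - 6.
The leading coefficient is 5.

5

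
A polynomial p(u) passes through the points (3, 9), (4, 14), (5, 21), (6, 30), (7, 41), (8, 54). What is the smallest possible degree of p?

Forward differences of the values at u = 3, 4, 5, 6, 7, 8:
  p  : 9  14  21  30  41  54
  Δ  : 5  7  9  11  13
  Δ^2: 2  2  2  2
  Δ^3: 0  0  0
  Δ^4: 0  0
  Δ^5: 0
The second differences are constant (2) and nonzero, while all higher differences vanish, so the minimal degree is 2.

2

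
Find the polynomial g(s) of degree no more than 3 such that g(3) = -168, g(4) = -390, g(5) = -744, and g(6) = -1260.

Using the Lagrange interpolation formula with nodes 3, 4, 5, 6:
  L_0(s) = (s - 4)(s - 5)(s - 6) / -6
  L_1(s) = (s - 3)(s - 5)(s - 6) / 2
  L_2(s) = (s - 3)(s - 4)(s - 6) / -2
  L_3(s) = (s - 3)(s - 4)(s - 5) / 6
Then g(s) = -168·L_0(s) - 390·L_1(s) - 744·L_2(s) - 1260·L_3(s).
Expanding and collecting terms gives g(s) = -5s^3 - 6s^2 + 5s + 6.
Check: g(4) = -390. ✓

g(s) = -5s^3 - 6s^2 + 5s + 6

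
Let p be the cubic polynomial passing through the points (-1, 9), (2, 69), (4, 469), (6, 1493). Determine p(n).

Write p(n) = an^3 + bn^2 + cn + d. Substituting each data point gives a linear system:
  -a + b - c + d = 9
  8a + 4b + 2c + d = 69
  64a + 16b + 4c + d = 469
  216a + 36b + 6c + d = 1493
Solving the system yields a = 6, b = 6, c = -4, d = 5.
So p(n) = 6n^3 + 6n^2 - 4n + 5.
Check: p(2) = 69. ✓

p(n) = 6n^3 + 6n^2 - 4n + 5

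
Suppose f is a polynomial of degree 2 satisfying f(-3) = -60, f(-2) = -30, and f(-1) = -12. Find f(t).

f(t) = -6t^2 - 6

Using the Lagrange interpolation formula with nodes -3, -2, -1:
  L_0(t) = (t + 2)(t + 1) / 2
  L_1(t) = (t + 3)(t + 1) / -1
  L_2(t) = (t + 3)(t + 2) / 2
Then f(t) = -60·L_0(t) - 30·L_1(t) - 12·L_2(t).
Expanding and collecting terms gives f(t) = -6t² - 6.
Check: f(-1) = -12. ✓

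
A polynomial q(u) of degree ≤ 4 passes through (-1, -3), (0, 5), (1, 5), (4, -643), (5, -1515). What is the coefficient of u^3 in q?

-2

Write q(u) = au^4 + bu^3 + cu^2 + du + e. Substituting each data point gives a linear system:
  a - b + c - d + e = -3
  e = 5
  a + b + c + d + e = 5
  256a + 64b + 16c + 4d + e = -643
  625a + 125b + 25c + 5d + e = -1515
Solving the system yields a = -2, b = -2, c = -2, d = 6, e = 5.
So q(u) = -2u^4 - 2u^3 - 2u^2 + 6u + 5.
The coefficient of u^3 is -2.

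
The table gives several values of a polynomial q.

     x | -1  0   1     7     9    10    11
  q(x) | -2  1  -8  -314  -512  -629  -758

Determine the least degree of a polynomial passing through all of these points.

2

Divided differences on the nodes -1, 0, 1, 7, 9, 10, 11:
  order 0: -2  1  -8  -314  -512  -629  -758
  order 1: 3  -9  -51  -99  -117  -129
  order 2: -6  -6  -6  -6  -6
  order 3: 0  0  0  0
  order 4: 0  0  0
  order 5: 0  0
  order 6: 0
The order-2 divided differences are all -6 (nonzero) and every higher order vanishes, so the data lies on a polynomial of degree exactly 2.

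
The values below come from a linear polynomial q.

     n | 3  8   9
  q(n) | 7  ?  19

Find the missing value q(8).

17

The 2 known points determine the degree-1 polynomial uniquely.
Write q(n) = an + b. Substituting each data point gives a linear system:
  3a + b = 7
  9a + b = 19
Solving the system yields a = 2, b = 1.
So q(n) = 2n + 1.
Then q(8) = 17.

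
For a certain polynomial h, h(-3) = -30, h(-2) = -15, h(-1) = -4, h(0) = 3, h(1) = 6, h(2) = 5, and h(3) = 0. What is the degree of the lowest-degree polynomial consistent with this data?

Forward differences of the values at n = -3, -2, -1, 0, 1, 2, 3:
  h  : -30  -15  -4  3  6  5  0
  Δ  : 15  11  7  3  -1  -5
  Δ^2: -4  -4  -4  -4  -4
  Δ^3: 0  0  0  0
  Δ^4: 0  0  0
  Δ^5: 0  0
  Δ^6: 0
The second differences are constant (-4) and nonzero, while all higher differences vanish, so the minimal degree is 2.

2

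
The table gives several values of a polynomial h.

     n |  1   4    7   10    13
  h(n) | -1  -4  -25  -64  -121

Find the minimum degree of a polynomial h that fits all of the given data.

2

Forward differences of the values at n = 1, 4, 7, 10, 13:
  h  : -1  -4  -25  -64  -121
  Δ  : -3  -21  -39  -57
  Δ^2: -18  -18  -18
  Δ^3: 0  0
  Δ^4: 0
The second differences are constant (-18) and nonzero, while all higher differences vanish, so the minimal degree is 2.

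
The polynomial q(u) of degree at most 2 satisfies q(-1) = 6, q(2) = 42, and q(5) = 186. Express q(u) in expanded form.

q(u) = 6u^2 + 6u + 6

Write q(u) = au^2 + bu + c. Substituting each data point gives a linear system:
  a - b + c = 6
  4a + 2b + c = 42
  25a + 5b + c = 186
Solving the system yields a = 6, b = 6, c = 6.
So q(u) = 6u^2 + 6u + 6.
Check: q(2) = 42. ✓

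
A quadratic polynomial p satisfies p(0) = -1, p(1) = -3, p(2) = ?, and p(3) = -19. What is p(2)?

The 3 known points determine the degree-2 polynomial uniquely.
Write p(n) = an^2 + bn + c. Substituting each data point gives a linear system:
  c = -1
  a + b + c = -3
  9a + 3b + c = -19
Solving the system yields a = -2, b = 0, c = -1.
So p(n) = -2n² - 1.
Then p(2) = -9.

-9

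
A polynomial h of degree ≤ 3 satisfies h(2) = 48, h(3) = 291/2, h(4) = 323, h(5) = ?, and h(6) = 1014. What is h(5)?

On equispaced nodes a degree-3 polynomial has vanishing fourth forward difference, so
  h(2) - 4·h(3) + 6·h(4) - 4·h(5) + h(6) = 0.
Substituting the known values and solving for h(5):
  -4·h(5) = -2418
  h(5) = 1209/2.

1209/2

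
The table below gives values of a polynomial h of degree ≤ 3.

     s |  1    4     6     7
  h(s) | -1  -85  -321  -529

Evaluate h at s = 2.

Using the Lagrange interpolation formula with nodes 1, 4, 6, 7:
  L_0(s) = (s - 4)(s - 6)(s - 7) / -90
  L_1(s) = (s - 1)(s - 6)(s - 7) / 18
  L_2(s) = (s - 1)(s - 4)(s - 7) / -10
  L_3(s) = (s - 1)(s - 4)(s - 6) / 18
Then h(s) = -1·L_0(s) - 85·L_1(s) - 321·L_2(s) - 529·L_3(s).
Expanding and collecting terms gives h(s) = -2s^3 + 4s^2 - 6s + 3.
Evaluating at s = 2: h(2) = -9.

-9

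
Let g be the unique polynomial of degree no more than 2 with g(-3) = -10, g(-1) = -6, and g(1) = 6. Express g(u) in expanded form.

Write g(u) = au^2 + bu + c. Substituting each data point gives a linear system:
  9a - 3b + c = -10
  a - b + c = -6
  a + b + c = 6
Solving the system yields a = 1, b = 6, c = -1.
So g(u) = u^2 + 6u - 1.
Check: g(-1) = -6. ✓

g(u) = u^2 + 6u - 1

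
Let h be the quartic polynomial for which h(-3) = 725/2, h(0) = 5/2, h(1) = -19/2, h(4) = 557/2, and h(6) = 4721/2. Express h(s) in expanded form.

h(s) = 3s^4 - 6s^3 - 6s^2 - 3s + 5/2

Using the Lagrange interpolation formula with nodes -3, 0, 1, 4, 6:
  L_0(s) = s(s - 1)(s - 4)(s - 6) / 756
  L_1(s) = (s + 3)(s - 1)(s - 4)(s - 6) / -72
  L_2(s) = (s + 3)s(s - 4)(s - 6) / 60
  L_3(s) = (s + 3)s(s - 1)(s - 6) / -168
  L_4(s) = (s + 3)s(s - 1)(s - 4) / 540
Then h(s) = 725/2·L_0(s) + 5/2·L_1(s) - 19/2·L_2(s) + 557/2·L_3(s) + 4721/2·L_4(s).
Expanding and collecting terms gives h(s) = 3s^4 - 6s^3 - 6s^2 - 3s + 5/2.
Check: h(4) = 557/2. ✓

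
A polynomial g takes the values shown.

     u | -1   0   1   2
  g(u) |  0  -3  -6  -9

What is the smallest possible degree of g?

Forward differences of the values at u = -1, 0, 1, 2:
  g  : 0  -3  -6  -9
  Δ  : -3  -3  -3
  Δ^2: 0  0
  Δ^3: 0
The first differences are constant (-3) and nonzero, while all higher differences vanish, so the minimal degree is 1.

1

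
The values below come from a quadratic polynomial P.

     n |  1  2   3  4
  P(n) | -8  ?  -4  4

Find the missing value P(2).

-8

On equispaced nodes a degree-2 polynomial has vanishing third forward difference, so
  - P(1) + 3·P(2) - 3·P(3) + P(4) = 0.
Substituting the known values and solving for P(2):
  3·P(2) = -24
  P(2) = -8.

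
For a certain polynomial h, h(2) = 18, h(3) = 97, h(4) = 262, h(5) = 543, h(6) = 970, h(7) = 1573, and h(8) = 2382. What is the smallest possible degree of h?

3

Forward differences of the values at x = 2, 3, 4, 5, 6, 7, 8:
  h  : 18  97  262  543  970  1573  2382
  Δ  : 79  165  281  427  603  809
  Δ^2: 86  116  146  176  206
  Δ^3: 30  30  30  30
  Δ^4: 0  0  0
  Δ^5: 0  0
  Δ^6: 0
The third differences are constant (30) and nonzero, while all higher differences vanish, so the minimal degree is 3.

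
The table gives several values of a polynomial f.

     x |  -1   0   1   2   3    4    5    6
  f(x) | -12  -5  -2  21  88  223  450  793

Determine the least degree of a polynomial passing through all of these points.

Forward differences of the values at x = -1, 0, 1, 2, 3, 4, 5, 6:
  f  : -12  -5  -2  21  88  223  450  793
  Δ  : 7  3  23  67  135  227  343
  Δ^2: -4  20  44  68  92  116
  Δ^3: 24  24  24  24  24
  Δ^4: 0  0  0  0
  Δ^5: 0  0  0
  Δ^6: 0  0
  Δ^7: 0
The third differences are constant (24) and nonzero, while all higher differences vanish, so the minimal degree is 3.

3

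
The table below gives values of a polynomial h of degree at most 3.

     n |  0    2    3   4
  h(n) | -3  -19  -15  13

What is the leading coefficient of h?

2

Write h(n) = an^3 + bn^2 + cn + d. Substituting each data point gives a linear system:
  d = -3
  8a + 4b + 2c + d = -19
  27a + 9b + 3c + d = -15
  64a + 16b + 4c + d = 13
Solving the system yields a = 2, b = -6, c = -4, d = -3.
So h(n) = 2n³ - 6n² - 4n - 3.
The leading coefficient is 2.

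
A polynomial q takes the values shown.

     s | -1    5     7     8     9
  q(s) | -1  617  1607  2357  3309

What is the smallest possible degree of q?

3

Divided differences on the nodes -1, 5, 7, 8, 9:
  order 0: -1  617  1607  2357  3309
  order 1: 103  495  750  952
  order 2: 49  85  101
  order 3: 4  4
  order 4: 0
The order-3 divided differences are all 4 (nonzero) and every higher order vanishes, so the data lies on a polynomial of degree exactly 3.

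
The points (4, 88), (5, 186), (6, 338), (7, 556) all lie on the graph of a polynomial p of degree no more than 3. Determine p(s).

Write p(s) = as^3 + bs^2 + cs + d. Substituting each data point gives a linear system:
  64a + 16b + 4c + d = 88
  125a + 25b + 5c + d = 186
  216a + 36b + 6c + d = 338
  343a + 49b + 7c + d = 556
Solving the system yields a = 2, b = -3, c = 3, d = -4.
So p(s) = 2s^3 - 3s^2 + 3s - 4.
Check: p(4) = 88. ✓

p(s) = 2s^3 - 3s^2 + 3s - 4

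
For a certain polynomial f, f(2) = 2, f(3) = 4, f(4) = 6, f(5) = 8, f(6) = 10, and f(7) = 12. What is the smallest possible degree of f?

1

Forward differences of the values at s = 2, 3, 4, 5, 6, 7:
  f  : 2  4  6  8  10  12
  Δ  : 2  2  2  2  2
  Δ^2: 0  0  0  0
  Δ^3: 0  0  0
  Δ^4: 0  0
  Δ^5: 0
The first differences are constant (2) and nonzero, while all higher differences vanish, so the minimal degree is 1.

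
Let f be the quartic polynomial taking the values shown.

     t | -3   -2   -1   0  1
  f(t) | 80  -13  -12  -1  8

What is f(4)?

983

Write f(t) = at^4 + bt^3 + ct^2 + dt + e. Substituting each data point gives a linear system:
  81a - 27b + 9c - 3d + e = 80
  16a - 8b + 4c - 2d + e = -13
  a - b + c - d + e = -12
  e = -1
  a + b + c + d + e = 8
Solving the system yields a = 3, b = 4, c = -4, d = 6, e = -1.
So f(t) = 3t^4 + 4t^3 - 4t^2 + 6t - 1.
Then f(4) = 983.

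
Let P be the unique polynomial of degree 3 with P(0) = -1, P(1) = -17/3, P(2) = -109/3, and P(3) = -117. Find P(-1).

Forward differences of the values at x = 0, 1, 2, 3:
  P  : -1  -17/3  -109/3  -117
  Δ  : -14/3  -92/3  -242/3
  Δ^2: -26  -50
  Δ^3: -24
The third differences are constant, confirming degree 3.
Interpolating (Newton forward form) and evaluating at x = -1 gives P(-1) = 5/3.

5/3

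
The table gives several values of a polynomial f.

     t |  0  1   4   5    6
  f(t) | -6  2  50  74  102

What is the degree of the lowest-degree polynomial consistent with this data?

2

Divided differences on the nodes 0, 1, 4, 5, 6:
  order 0: -6  2  50  74  102
  order 1: 8  16  24  28
  order 2: 2  2  2
  order 3: 0  0
  order 4: 0
The order-2 divided differences are all 2 (nonzero) and every higher order vanishes, so the data lies on a polynomial of degree exactly 2.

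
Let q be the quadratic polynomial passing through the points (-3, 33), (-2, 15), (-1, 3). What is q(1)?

Write q(s) = as^2 + bs + c. Substituting each data point gives a linear system:
  9a - 3b + c = 33
  4a - 2b + c = 15
  a - b + c = 3
Solving the system yields a = 3, b = -3, c = -3.
So q(s) = 3s^2 - 3s - 3.
Then q(1) = -3.

-3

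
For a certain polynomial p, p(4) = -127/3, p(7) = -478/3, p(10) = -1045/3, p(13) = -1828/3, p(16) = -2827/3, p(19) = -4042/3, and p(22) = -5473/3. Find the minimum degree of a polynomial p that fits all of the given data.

Forward differences of the values at u = 4, 7, 10, 13, 16, 19, 22:
  p  : -127/3  -478/3  -1045/3  -1828/3  -2827/3  -4042/3  -5473/3
  Δ  : -117  -189  -261  -333  -405  -477
  Δ^2: -72  -72  -72  -72  -72
  Δ^3: 0  0  0  0
  Δ^4: 0  0  0
  Δ^5: 0  0
  Δ^6: 0
The second differences are constant (-72) and nonzero, while all higher differences vanish, so the minimal degree is 2.

2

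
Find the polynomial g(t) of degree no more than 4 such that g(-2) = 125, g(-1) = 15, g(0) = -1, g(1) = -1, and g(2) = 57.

Write g(t) = at^4 + bt^3 + ct^2 + dt + e. Substituting each data point gives a linear system:
  16a - 8b + 4c - 2d + e = 125
  a - b + c - d + e = 15
  e = -1
  a + b + c + d + e = -1
  16a + 8b + 4c + 2d + e = 57
Solving the system yields a = 5, b = -3, c = 3, d = -5, e = -1.
So g(t) = 5t⁴ - 3t³ + 3t² - 5t - 1.
Check: g(-2) = 125. ✓

g(t) = 5t^4 - 3t^3 + 3t^2 - 5t - 1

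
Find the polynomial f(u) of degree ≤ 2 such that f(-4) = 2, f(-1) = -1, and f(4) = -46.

Using the Lagrange interpolation formula with nodes -4, -1, 4:
  L_0(u) = (u + 1)(u - 4) / 24
  L_1(u) = (u + 4)(u - 4) / -15
  L_2(u) = (u + 4)(u + 1) / 40
Then f(u) = 2·L_0(u) - 1·L_1(u) - 46·L_2(u).
Expanding and collecting terms gives f(u) = -u^2 - 6u - 6.
Check: f(-1) = -1. ✓

f(u) = -u^2 - 6u - 6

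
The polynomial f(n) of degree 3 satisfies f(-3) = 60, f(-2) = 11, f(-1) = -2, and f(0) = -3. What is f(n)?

Write f(n) = an^3 + bn^2 + cn + d. Substituting each data point gives a linear system:
  -27a + 9b - 3c + d = 60
  -8a + 4b - 2c + d = 11
  -a + b - c + d = -2
  d = -3
Solving the system yields a = -4, b = -6, c = -3, d = -3.
So f(n) = -4n³ - 6n² - 3n - 3.
Check: f(-1) = -2. ✓

f(n) = -4n^3 - 6n^2 - 3n - 3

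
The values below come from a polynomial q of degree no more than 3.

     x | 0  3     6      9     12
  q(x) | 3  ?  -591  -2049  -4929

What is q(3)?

On equispaced nodes a degree-3 polynomial has vanishing fourth forward difference, so
  q(0) - 4·q(3) + 6·q(6) - 4·q(9) + q(12) = 0.
Substituting the known values and solving for q(3):
  -4·q(3) = 276
  q(3) = -69.

-69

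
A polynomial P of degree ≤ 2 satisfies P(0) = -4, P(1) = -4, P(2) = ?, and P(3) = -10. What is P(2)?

-6

On equispaced nodes a degree-2 polynomial has vanishing third forward difference, so
  - P(0) + 3·P(1) - 3·P(2) + P(3) = 0.
Substituting the known values and solving for P(2):
  -3·P(2) = 18
  P(2) = -6.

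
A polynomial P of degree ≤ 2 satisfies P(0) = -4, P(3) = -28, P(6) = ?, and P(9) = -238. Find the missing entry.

-106

The 3 known points determine the degree-2 polynomial uniquely.
Write P(t) = at^2 + bt + c. Substituting each data point gives a linear system:
  c = -4
  9a + 3b + c = -28
  81a + 9b + c = -238
Solving the system yields a = -3, b = 1, c = -4.
So P(t) = -3t^2 + t - 4.
Then P(6) = -106.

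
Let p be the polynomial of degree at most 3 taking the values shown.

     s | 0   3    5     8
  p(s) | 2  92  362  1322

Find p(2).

Write p(s) = as^3 + bs^2 + cs + d. Substituting each data point gives a linear system:
  d = 2
  27a + 9b + 3c + d = 92
  125a + 25b + 5c + d = 362
  512a + 64b + 8c + d = 1322
Solving the system yields a = 2, b = 5, c = -3, d = 2.
So p(s) = 2s^3 + 5s^2 - 3s + 2.
Then p(2) = 32.

32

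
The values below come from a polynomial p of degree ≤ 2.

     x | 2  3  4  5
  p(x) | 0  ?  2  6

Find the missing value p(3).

The 3 known points determine the degree-2 polynomial uniquely.
Write p(x) = ax^2 + bx + c. Substituting each data point gives a linear system:
  4a + 2b + c = 0
  16a + 4b + c = 2
  25a + 5b + c = 6
Solving the system yields a = 1, b = -5, c = 6.
So p(x) = x^2 - 5x + 6.
Then p(3) = 0.

0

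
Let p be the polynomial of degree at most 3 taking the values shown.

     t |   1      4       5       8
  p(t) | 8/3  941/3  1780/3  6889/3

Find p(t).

Using the Lagrange interpolation formula with nodes 1, 4, 5, 8:
  L_0(t) = (t - 4)(t - 5)(t - 8) / -84
  L_1(t) = (t - 1)(t - 5)(t - 8) / 12
  L_2(t) = (t - 1)(t - 4)(t - 8) / -12
  L_3(t) = (t - 1)(t - 4)(t - 5) / 84
Then p(t) = 8/3·L_0(t) + 941/3·L_1(t) + 1780/3·L_2(t) + 6889/3·L_3(t).
Expanding and collecting terms gives p(t) = 4t^3 + 4t^2 - (1/3)t - 5.
Check: p(4) = 941/3. ✓

p(t) = 4t^3 + 4t^2 - (1/3)t - 5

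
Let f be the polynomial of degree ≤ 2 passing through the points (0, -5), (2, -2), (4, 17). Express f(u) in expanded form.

Using the Lagrange interpolation formula with nodes 0, 2, 4:
  L_0(u) = (u - 2)(u - 4) / 8
  L_1(u) = u(u - 4) / -4
  L_2(u) = u(u - 2) / 8
Then f(u) = -5·L_0(u) - 2·L_1(u) + 17·L_2(u).
Expanding and collecting terms gives f(u) = 2u² - (5/2)u - 5.
Check: f(2) = -2. ✓

f(u) = 2u^2 - (5/2)u - 5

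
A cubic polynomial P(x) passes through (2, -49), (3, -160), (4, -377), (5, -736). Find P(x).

P(x) = -6x^3 + x^2 - 2x - 1

Write P(x) = ax^3 + bx^2 + cx + d. Substituting each data point gives a linear system:
  8a + 4b + 2c + d = -49
  27a + 9b + 3c + d = -160
  64a + 16b + 4c + d = -377
  125a + 25b + 5c + d = -736
Solving the system yields a = -6, b = 1, c = -2, d = -1.
So P(x) = -6x^3 + x^2 - 2x - 1.
Check: P(3) = -160. ✓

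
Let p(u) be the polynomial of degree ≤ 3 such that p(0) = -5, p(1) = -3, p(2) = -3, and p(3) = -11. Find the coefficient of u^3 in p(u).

Write p(u) = au^3 + bu^2 + cu + d. Substituting each data point gives a linear system:
  d = -5
  a + b + c + d = -3
  8a + 4b + 2c + d = -3
  27a + 9b + 3c + d = -11
Solving the system yields a = -1, b = 2, c = 1, d = -5.
So p(u) = -u^3 + 2u^2 + u - 5.
The leading coefficient is -1.

-1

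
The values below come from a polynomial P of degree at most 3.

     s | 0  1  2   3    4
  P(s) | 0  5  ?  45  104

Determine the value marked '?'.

16

On equispaced nodes a degree-3 polynomial has vanishing fourth forward difference, so
  P(0) - 4·P(1) + 6·P(2) - 4·P(3) + P(4) = 0.
Substituting the known values and solving for P(2):
  6·P(2) = 96
  P(2) = 16.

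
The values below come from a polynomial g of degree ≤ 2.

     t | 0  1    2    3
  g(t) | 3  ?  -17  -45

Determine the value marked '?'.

On equispaced nodes a degree-2 polynomial has vanishing third forward difference, so
  - g(0) + 3·g(1) - 3·g(2) + g(3) = 0.
Substituting the known values and solving for g(1):
  3·g(1) = -3
  g(1) = -1.

-1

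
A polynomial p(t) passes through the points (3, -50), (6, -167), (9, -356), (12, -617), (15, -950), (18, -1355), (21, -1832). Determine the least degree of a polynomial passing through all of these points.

Forward differences of the values at t = 3, 6, 9, 12, 15, 18, 21:
  p  : -50  -167  -356  -617  -950  -1355  -1832
  Δ  : -117  -189  -261  -333  -405  -477
  Δ^2: -72  -72  -72  -72  -72
  Δ^3: 0  0  0  0
  Δ^4: 0  0  0
  Δ^5: 0  0
  Δ^6: 0
The second differences are constant (-72) and nonzero, while all higher differences vanish, so the minimal degree is 2.

2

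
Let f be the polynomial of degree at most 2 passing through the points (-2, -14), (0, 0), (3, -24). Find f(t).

Write f(t) = at^2 + bt + c. Substituting each data point gives a linear system:
  4a - 2b + c = -14
  c = 0
  9a + 3b + c = -24
Solving the system yields a = -3, b = 1, c = 0.
So f(t) = -3t^2 + t.
Check: f(0) = 0. ✓

f(t) = -3t^2 + t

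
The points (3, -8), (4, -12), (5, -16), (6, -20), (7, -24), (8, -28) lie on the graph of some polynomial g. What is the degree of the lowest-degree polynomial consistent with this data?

Forward differences of the values at u = 3, 4, 5, 6, 7, 8:
  g  : -8  -12  -16  -20  -24  -28
  Δ  : -4  -4  -4  -4  -4
  Δ^2: 0  0  0  0
  Δ^3: 0  0  0
  Δ^4: 0  0
  Δ^5: 0
The first differences are constant (-4) and nonzero, while all higher differences vanish, so the minimal degree is 1.

1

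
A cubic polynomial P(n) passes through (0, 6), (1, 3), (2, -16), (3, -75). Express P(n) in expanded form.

Write P(n) = an^3 + bn^2 + cn + d. Substituting each data point gives a linear system:
  d = 6
  a + b + c + d = 3
  8a + 4b + 2c + d = -16
  27a + 9b + 3c + d = -75
Solving the system yields a = -4, b = 4, c = -3, d = 6.
So P(n) = -4n^3 + 4n^2 - 3n + 6.
Check: P(0) = 6. ✓

P(n) = -4n^3 + 4n^2 - 3n + 6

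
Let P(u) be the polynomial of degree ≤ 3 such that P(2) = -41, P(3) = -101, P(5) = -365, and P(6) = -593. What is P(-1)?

-5

Write P(u) = au^3 + bu^2 + cu + d. Substituting each data point gives a linear system:
  8a + 4b + 2c + d = -41
  27a + 9b + 3c + d = -101
  125a + 25b + 5c + d = -365
  216a + 36b + 6c + d = -593
Solving the system yields a = -2, b = -4, c = -2, d = -5.
So P(u) = -2u^3 - 4u^2 - 2u - 5.
Then P(-1) = -5.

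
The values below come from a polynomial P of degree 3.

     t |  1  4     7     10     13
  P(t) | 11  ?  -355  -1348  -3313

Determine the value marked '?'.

-10

The 4 known points determine the degree-3 polynomial uniquely.
Write P(t) = at^3 + bt^2 + ct + d. Substituting each data point gives a linear system:
  a + b + c + d = 11
  343a + 49b + 7c + d = -355
  1000a + 100b + 10c + d = -1348
  2197a + 169b + 13c + d = -3313
Solving the system yields a = -2, b = 6, c = 5, d = 2.
So P(t) = -2t^3 + 6t^2 + 5t + 2.
Then P(4) = -10.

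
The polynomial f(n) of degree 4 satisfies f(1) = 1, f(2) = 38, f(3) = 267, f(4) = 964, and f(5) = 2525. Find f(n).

Using the Lagrange interpolation formula with nodes 1, 2, 3, 4, 5:
  L_0(n) = (n - 2)(n - 3)(n - 4)(n - 5) / 24
  L_1(n) = (n - 1)(n - 3)(n - 4)(n - 5) / -6
  L_2(n) = (n - 1)(n - 2)(n - 4)(n - 5) / 4
  L_3(n) = (n - 1)(n - 2)(n - 3)(n - 5) / -6
  L_4(n) = (n - 1)(n - 2)(n - 3)(n - 4) / 24
Then f(n) = 1·L_0(n) + 38·L_1(n) + 267·L_2(n) + 964·L_3(n) + 2525·L_4(n).
Expanding and collecting terms gives f(n) = 5n⁴ - 4n³ - 5n² + 5n.
Check: f(3) = 267. ✓

f(n) = 5n^4 - 4n^3 - 5n^2 + 5n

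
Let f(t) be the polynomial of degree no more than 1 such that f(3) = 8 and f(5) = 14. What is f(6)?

Using the Lagrange interpolation formula with nodes 3, 5:
  L_0(t) = (t - 5) / -2
  L_1(t) = (t - 3) / 2
Then f(t) = 8·L_0(t) + 14·L_1(t).
Expanding and collecting terms gives f(t) = 3t - 1.
Evaluating at t = 6: f(6) = 17.

17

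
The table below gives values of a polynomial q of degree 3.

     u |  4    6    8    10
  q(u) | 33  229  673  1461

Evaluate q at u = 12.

Forward differences of the values at u = 4, 6, 8, 10:
  q  : 33  229  673  1461
  Δ  : 196  444  788
  Δ^2: 248  344
  Δ^3: 96
The third differences are constant, confirming degree 3.
Interpolating (Newton forward form) and evaluating at u = 12 gives q(12) = 2689.

2689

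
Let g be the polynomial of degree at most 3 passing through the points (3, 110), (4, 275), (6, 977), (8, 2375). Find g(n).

g(n) = 5n^3 - 3n^2 + n - 1

Write g(n) = an^3 + bn^2 + cn + d. Substituting each data point gives a linear system:
  27a + 9b + 3c + d = 110
  64a + 16b + 4c + d = 275
  216a + 36b + 6c + d = 977
  512a + 64b + 8c + d = 2375
Solving the system yields a = 5, b = -3, c = 1, d = -1.
So g(n) = 5n^3 - 3n^2 + n - 1.
Check: g(6) = 977. ✓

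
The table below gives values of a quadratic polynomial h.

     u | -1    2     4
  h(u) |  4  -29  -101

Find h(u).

Using the Lagrange interpolation formula with nodes -1, 2, 4:
  L_0(u) = (u - 2)(u - 4) / 15
  L_1(u) = (u + 1)(u - 4) / -6
  L_2(u) = (u + 1)(u - 2) / 10
Then h(u) = 4·L_0(u) - 29·L_1(u) - 101·L_2(u).
Expanding and collecting terms gives h(u) = -5u² - 6u + 3.
Check: h(2) = -29. ✓

h(u) = -5u^2 - 6u + 3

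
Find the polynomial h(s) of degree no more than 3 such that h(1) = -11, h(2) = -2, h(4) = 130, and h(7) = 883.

Using the Lagrange interpolation formula with nodes 1, 2, 4, 7:
  L_0(s) = (s - 2)(s - 4)(s - 7) / -18
  L_1(s) = (s - 1)(s - 4)(s - 7) / 10
  L_2(s) = (s - 1)(s - 2)(s - 7) / -18
  L_3(s) = (s - 1)(s - 2)(s - 4) / 90
Then h(s) = -11·L_0(s) - 2·L_1(s) + 130·L_2(s) + 883·L_3(s).
Expanding and collecting terms gives h(s) = 3s^3 - 2s^2 - 6s - 6.
Check: h(4) = 130. ✓

h(s) = 3s^3 - 2s^2 - 6s - 6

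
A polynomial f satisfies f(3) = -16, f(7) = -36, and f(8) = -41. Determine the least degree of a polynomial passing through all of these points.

1

Divided differences on the nodes 3, 7, 8:
  order 0: -16  -36  -41
  order 1: -5  -5
  order 2: 0
The order-1 divided differences are all -5 (nonzero) and every higher order vanishes, so the data lies on a polynomial of degree exactly 1.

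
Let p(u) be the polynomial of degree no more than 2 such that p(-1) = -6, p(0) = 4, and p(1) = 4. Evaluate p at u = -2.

Forward differences of the values at u = -1, 0, 1:
  p  : -6  4  4
  Δ  : 10  0
  Δ^2: -10
The second differences are constant, confirming degree 2.
Interpolating (Newton forward form) and evaluating at u = -2 gives p(-2) = -26.

-26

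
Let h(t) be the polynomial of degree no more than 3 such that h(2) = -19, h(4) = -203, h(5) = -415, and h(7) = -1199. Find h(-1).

Write h(t) = at^3 + bt^2 + ct + d. Substituting each data point gives a linear system:
  8a + 4b + 2c + d = -19
  64a + 16b + 4c + d = -203
  125a + 25b + 5c + d = -415
  343a + 49b + 7c + d = -1199
Solving the system yields a = -4, b = 4, c = -4, d = 5.
So h(t) = -4t³ + 4t² - 4t + 5.
Then h(-1) = 17.

17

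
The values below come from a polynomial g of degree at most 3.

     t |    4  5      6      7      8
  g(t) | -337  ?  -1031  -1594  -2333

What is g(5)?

The 4 known points determine the degree-3 polynomial uniquely.
Write g(t) = at^3 + bt^2 + ct + d. Substituting each data point gives a linear system:
  64a + 16b + 4c + d = -337
  216a + 36b + 6c + d = -1031
  343a + 49b + 7c + d = -1594
  512a + 64b + 8c + d = -2333
Solving the system yields a = -4, b = -4, c = -3, d = -5.
So g(t) = -4t^3 - 4t^2 - 3t - 5.
Then g(5) = -620.

-620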